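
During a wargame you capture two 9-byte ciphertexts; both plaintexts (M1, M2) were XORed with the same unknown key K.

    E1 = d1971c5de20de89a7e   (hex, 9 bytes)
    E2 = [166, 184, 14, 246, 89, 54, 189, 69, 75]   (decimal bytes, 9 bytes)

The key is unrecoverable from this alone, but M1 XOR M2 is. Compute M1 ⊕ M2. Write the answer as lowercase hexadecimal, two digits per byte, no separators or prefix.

772f12abbb3b55df35

E1 ⊕ E2 = (M1 ⊕ K) ⊕ (M2 ⊕ K) = M1 ⊕ M2 — the shared key cancels under XOR.
d1 ⊕ a6 = 77
97 ⊕ b8 = 2f
1c ⊕ 0e = 12
5d ⊕ f6 = ab
e2 ⊕ 59 = bb
0d ⊕ 36 = 3b
e8 ⊕ bd = 55
9a ⊕ 45 = df
7e ⊕ 4b = 35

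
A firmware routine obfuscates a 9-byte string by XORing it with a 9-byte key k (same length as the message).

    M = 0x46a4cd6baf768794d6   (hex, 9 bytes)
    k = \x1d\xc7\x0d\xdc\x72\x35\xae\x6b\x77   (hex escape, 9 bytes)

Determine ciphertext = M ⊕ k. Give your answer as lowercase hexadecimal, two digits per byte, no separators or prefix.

byte 0: 46 xor 1d = 5b
byte 1: a4 xor c7 = 63
byte 2: cd xor 0d = c0
byte 3: 6b xor dc = b7
byte 4: af xor 72 = dd
byte 5: 76 xor 35 = 43
byte 6: 87 xor ae = 29
byte 7: 94 xor 6b = ff
byte 8: d6 xor 77 = a1

5b63c0b7dd4329ffa1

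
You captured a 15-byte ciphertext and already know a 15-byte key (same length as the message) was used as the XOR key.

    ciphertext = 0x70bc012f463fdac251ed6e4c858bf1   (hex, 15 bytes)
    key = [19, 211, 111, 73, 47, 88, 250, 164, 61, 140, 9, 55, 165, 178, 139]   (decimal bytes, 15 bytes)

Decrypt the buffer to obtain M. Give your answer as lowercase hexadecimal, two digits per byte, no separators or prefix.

XOR is its own inverse, so applying the key byte-wise gives the result directly.
70 XOR 13 = 63
bc XOR d3 = 6f
01 XOR 6f = 6e
2f XOR 49 = 66
46 XOR 2f = 69
3f XOR 58 = 67
da XOR fa = 20
c2 XOR a4 = 66
51 XOR 3d = 6c
ed XOR 8c = 61
6e XOR 09 = 67
4c XOR 37 = 7b
85 XOR a5 = 20
8b XOR b2 = 39
f1 XOR 8b = 7a

636f6e66696720666c61677b20397a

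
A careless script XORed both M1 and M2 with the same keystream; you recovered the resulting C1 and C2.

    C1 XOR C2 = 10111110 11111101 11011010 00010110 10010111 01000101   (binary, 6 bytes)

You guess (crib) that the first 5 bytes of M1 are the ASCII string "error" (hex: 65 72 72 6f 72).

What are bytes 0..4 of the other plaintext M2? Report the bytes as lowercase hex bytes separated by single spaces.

Since C1 ⊕ C2 = M1 ⊕ M2, XORing with the guessed M1 bytes yields the corresponding M2 bytes: M2 = (C1 ⊕ C2) ⊕ M1.
byte 0: be xor 65 = db
byte 1: fd xor 72 = 8f
byte 2: da xor 72 = a8
byte 3: 16 xor 6f = 79
byte 4: 97 xor 72 = e5

db 8f a8 79 e5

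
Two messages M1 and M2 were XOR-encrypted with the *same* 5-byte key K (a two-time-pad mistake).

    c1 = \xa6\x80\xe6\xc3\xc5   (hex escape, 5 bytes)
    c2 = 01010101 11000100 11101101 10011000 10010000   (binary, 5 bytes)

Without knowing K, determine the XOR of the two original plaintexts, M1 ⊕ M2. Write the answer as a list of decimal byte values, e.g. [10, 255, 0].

[243, 68, 11, 91, 85]

c1 ⊕ c2 = (M1 ⊕ K) ⊕ (M2 ⊕ K) = M1 ⊕ M2 — the shared key cancels under XOR.
a6 ^ 55 = f3
80 ^ c4 = 44
e6 ^ ed = 0b
c3 ^ 98 = 5b
c5 ^ 90 = 55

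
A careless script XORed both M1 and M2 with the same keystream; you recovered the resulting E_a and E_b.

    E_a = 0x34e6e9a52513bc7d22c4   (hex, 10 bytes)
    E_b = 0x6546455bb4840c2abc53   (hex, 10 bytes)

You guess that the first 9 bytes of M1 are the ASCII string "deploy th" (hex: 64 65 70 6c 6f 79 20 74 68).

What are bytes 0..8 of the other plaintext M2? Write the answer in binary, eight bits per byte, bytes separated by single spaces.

First, E_a ⊕ E_b = (M1 ⊕ K) ⊕ (M2 ⊕ K) = M1 ⊕ M2, so the key drops out. Then M2 = (M1 ⊕ M2) ⊕ M1 over the first 9 bytes.
byte 0: (34 ⊕ 65) ⊕ 64 = 51 ⊕ 64 = 35
byte 1: (e6 ⊕ 46) ⊕ 65 = a0 ⊕ 65 = c5
byte 2: (e9 ⊕ 45) ⊕ 70 = ac ⊕ 70 = dc
byte 3: (a5 ⊕ 5b) ⊕ 6c = fe ⊕ 6c = 92
byte 4: (25 ⊕ b4) ⊕ 6f = 91 ⊕ 6f = fe
byte 5: (13 ⊕ 84) ⊕ 79 = 97 ⊕ 79 = ee
byte 6: (bc ⊕ 0c) ⊕ 20 = b0 ⊕ 20 = 90
byte 7: (7d ⊕ 2a) ⊕ 74 = 57 ⊕ 74 = 23
byte 8: (22 ⊕ bc) ⊕ 68 = 9e ⊕ 68 = f6

00110101 11000101 11011100 10010010 11111110 11101110 10010000 00100011 11110110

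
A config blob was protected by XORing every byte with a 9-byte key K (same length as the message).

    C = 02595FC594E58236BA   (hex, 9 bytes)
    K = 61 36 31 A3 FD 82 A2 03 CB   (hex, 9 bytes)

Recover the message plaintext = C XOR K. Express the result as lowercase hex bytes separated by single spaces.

63 6f 6e 66 69 67 20 35 71

02 xor 61 = 63
59 xor 36 = 6f
5f xor 31 = 6e
c5 xor a3 = 66
94 xor fd = 69
e5 xor 82 = 67
82 xor a2 = 20
36 xor 03 = 35
ba xor cb = 71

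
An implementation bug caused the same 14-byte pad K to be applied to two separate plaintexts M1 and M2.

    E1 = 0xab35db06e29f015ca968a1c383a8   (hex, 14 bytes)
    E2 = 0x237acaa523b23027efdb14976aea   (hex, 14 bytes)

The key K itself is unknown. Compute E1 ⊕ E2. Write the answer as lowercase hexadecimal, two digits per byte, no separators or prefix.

E1 ⊕ E2 = (M1 ⊕ K) ⊕ (M2 ⊕ K) = M1 ⊕ M2 — the shared key cancels under XOR.
byte 0: ab XOR 23 = 88
byte 1: 35 XOR 7a = 4f
byte 2: db XOR ca = 11
byte 3: 06 XOR a5 = a3
byte 4: e2 XOR 23 = c1
byte 5: 9f XOR b2 = 2d
byte 6: 01 XOR 30 = 31
byte 7: 5c XOR 27 = 7b
byte 8: a9 XOR ef = 46
byte 9: 68 XOR db = b3
byte 10: a1 XOR 14 = b5
byte 11: c3 XOR 97 = 54
byte 12: 83 XOR 6a = e9
byte 13: a8 XOR ea = 42

884f11a3c12d317b46b3b554e942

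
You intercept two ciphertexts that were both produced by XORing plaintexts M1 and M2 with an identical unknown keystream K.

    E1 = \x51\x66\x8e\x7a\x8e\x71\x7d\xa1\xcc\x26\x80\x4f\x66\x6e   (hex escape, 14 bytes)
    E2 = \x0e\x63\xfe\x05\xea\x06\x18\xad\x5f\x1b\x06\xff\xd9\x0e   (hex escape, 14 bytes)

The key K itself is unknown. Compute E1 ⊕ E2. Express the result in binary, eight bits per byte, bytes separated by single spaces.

01011111 00000101 01110000 01111111 01100100 01110111 01100101 00001100 10010011 00111101 10000110 10110000 10111111 01100000

E1 ⊕ E2 = (M1 ⊕ K) ⊕ (M2 ⊕ K) = M1 ⊕ M2 — the shared key cancels under XOR.
51 xor 0e = 5f
66 xor 63 = 05
8e xor fe = 70
7a xor 05 = 7f
8e xor ea = 64
71 xor 06 = 77
7d xor 18 = 65
a1 xor ad = 0c
cc xor 5f = 93
26 xor 1b = 3d
80 xor 06 = 86
4f xor ff = b0
66 xor d9 = bf
6e xor 0e = 60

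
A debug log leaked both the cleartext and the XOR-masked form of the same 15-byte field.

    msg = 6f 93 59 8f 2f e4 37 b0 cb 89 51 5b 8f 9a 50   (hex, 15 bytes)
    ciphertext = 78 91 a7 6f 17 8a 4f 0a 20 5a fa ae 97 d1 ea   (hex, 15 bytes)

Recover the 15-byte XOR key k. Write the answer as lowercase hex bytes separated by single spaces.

17 02 fe e0 38 6e 78 ba eb d3 ab f5 18 4b ba

Since ciphertext = msg ⊕ k, XORing both sides with msg gives k = msg ⊕ ciphertext.
byte 0: 6f xor 78 = 17
byte 1: 93 xor 91 = 02
byte 2: 59 xor a7 = fe
byte 3: 8f xor 6f = e0
byte 4: 2f xor 17 = 38
byte 5: e4 xor 8a = 6e
byte 6: 37 xor 4f = 78
byte 7: b0 xor 0a = ba
byte 8: cb xor 20 = eb
byte 9: 89 xor 5a = d3
byte 10: 51 xor fa = ab
byte 11: 5b xor ae = f5
byte 12: 8f xor 97 = 18
byte 13: 9a xor d1 = 4b
byte 14: 50 xor ea = ba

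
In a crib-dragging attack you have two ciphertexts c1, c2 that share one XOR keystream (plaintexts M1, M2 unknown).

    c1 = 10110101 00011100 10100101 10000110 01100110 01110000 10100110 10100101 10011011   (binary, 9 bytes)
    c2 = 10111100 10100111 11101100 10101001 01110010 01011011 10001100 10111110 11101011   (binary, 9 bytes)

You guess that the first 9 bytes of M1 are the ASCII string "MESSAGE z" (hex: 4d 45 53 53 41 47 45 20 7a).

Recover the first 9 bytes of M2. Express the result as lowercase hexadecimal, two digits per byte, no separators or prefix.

44fe1a7c556c6f3b0a

First, c1 ⊕ c2 = (M1 ⊕ K) ⊕ (M2 ⊕ K) = M1 ⊕ M2, so the key drops out. Then M2 = (M1 ⊕ M2) ⊕ M1 over the first 9 bytes.
byte 0: (b5 xor bc) xor 4d = 09 xor 4d = 44
byte 1: (1c xor a7) xor 45 = bb xor 45 = fe
byte 2: (a5 xor ec) xor 53 = 49 xor 53 = 1a
byte 3: (86 xor a9) xor 53 = 2f xor 53 = 7c
byte 4: (66 xor 72) xor 41 = 14 xor 41 = 55
byte 5: (70 xor 5b) xor 47 = 2b xor 47 = 6c
byte 6: (a6 xor 8c) xor 45 = 2a xor 45 = 6f
byte 7: (a5 xor be) xor 20 = 1b xor 20 = 3b
byte 8: (9b xor eb) xor 7a = 70 xor 7a = 0a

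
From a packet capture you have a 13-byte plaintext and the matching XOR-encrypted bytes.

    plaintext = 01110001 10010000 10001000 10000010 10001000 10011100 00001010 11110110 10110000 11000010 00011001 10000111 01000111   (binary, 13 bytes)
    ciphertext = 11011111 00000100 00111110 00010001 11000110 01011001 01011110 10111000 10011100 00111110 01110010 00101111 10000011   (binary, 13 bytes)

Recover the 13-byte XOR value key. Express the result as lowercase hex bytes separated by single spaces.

ae 94 b6 93 4e c5 54 4e 2c fc 6b a8 c4

Since ciphertext = plaintext ⊕ key, XORing both sides with plaintext gives key = plaintext ⊕ ciphertext.
byte 0: 01110001 ⊕ 11011111 = 10101110
byte 1: 10010000 ⊕ 00000100 = 10010100
byte 2: 10001000 ⊕ 00111110 = 10110110
byte 3: 10000010 ⊕ 00010001 = 10010011
byte 4: 10001000 ⊕ 11000110 = 01001110
byte 5: 10011100 ⊕ 01011001 = 11000101
byte 6: 00001010 ⊕ 01011110 = 01010100
byte 7: 11110110 ⊕ 10111000 = 01001110
byte 8: 10110000 ⊕ 10011100 = 00101100
byte 9: 11000010 ⊕ 00111110 = 11111100
byte 10: 00011001 ⊕ 01110010 = 01101011
byte 11: 10000111 ⊕ 00101111 = 10101000
byte 12: 01000111 ⊕ 10000011 = 11000100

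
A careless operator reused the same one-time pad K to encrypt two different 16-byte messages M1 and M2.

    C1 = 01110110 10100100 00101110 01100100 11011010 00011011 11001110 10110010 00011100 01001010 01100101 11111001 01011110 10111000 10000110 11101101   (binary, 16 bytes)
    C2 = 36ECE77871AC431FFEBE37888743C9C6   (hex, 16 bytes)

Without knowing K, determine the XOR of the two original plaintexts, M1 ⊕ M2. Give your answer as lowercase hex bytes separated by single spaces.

C1 ⊕ C2 = (M1 ⊕ K) ⊕ (M2 ⊕ K) = M1 ⊕ M2 — the shared key cancels under XOR.
byte 0: 118 ⊕  54 =  64
byte 1: 164 ⊕ 236 =  72
byte 2:  46 ⊕ 231 = 201
byte 3: 100 ⊕ 120 =  28
byte 4: 218 ⊕ 113 = 171
byte 5:  27 ⊕ 172 = 183
byte 6: 206 ⊕  67 = 141
byte 7: 178 ⊕  31 = 173
byte 8:  28 ⊕ 254 = 226
byte 9:  74 ⊕ 190 = 244
byte 10: 101 ⊕  55 =  82
byte 11: 249 ⊕ 136 = 113
byte 12:  94 ⊕ 135 = 217
byte 13: 184 ⊕  67 = 251
byte 14: 134 ⊕ 201 =  79
byte 15: 237 ⊕ 198 =  43

40 48 c9 1c ab b7 8d ad e2 f4 52 71 d9 fb 4f 2b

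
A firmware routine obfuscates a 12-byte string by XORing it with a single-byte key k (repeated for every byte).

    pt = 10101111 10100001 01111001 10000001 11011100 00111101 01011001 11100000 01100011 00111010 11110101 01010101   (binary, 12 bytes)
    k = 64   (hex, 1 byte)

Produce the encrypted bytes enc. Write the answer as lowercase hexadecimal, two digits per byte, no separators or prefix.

cbc51de5b8593d84075e9131

The 1-byte key repeats, so the effective keystream is 64 64 64 64 64 64 64 64 64 64 64 64.
byte 0: 175 XOR 100 = 203
byte 1: 161 XOR 100 = 197
byte 2: 121 XOR 100 =  29
byte 3: 129 XOR 100 = 229
byte 4: 220 XOR 100 = 184
byte 5:  61 XOR 100 =  89
byte 6:  89 XOR 100 =  61
byte 7: 224 XOR 100 = 132
byte 8:  99 XOR 100 =   7
byte 9:  58 XOR 100 =  94
byte 10: 245 XOR 100 = 145
byte 11:  85 XOR 100 =  49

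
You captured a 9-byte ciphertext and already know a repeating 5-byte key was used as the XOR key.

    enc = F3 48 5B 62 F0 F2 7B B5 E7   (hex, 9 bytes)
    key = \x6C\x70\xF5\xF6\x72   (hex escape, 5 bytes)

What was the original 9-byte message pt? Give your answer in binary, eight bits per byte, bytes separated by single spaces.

The 5-byte key repeats, so the effective keystream is 6c 70 f5 f6 72 6c 70 f5 f6.
byte 0: 243 xor 108 = 159
byte 1:  72 xor 112 =  56
byte 2:  91 xor 245 = 174
byte 3:  98 xor 246 = 148
byte 4: 240 xor 114 = 130
byte 5: 242 xor 108 = 158
byte 6: 123 xor 112 =  11
byte 7: 181 xor 245 =  64
byte 8: 231 xor 246 =  17

10011111 00111000 10101110 10010100 10000010 10011110 00001011 01000000 00010001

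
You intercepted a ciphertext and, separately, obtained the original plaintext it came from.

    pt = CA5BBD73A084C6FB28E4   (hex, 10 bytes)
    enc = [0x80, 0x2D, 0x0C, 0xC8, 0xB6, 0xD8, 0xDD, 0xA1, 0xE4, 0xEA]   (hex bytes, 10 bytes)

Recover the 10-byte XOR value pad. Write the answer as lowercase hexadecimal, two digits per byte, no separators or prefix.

4a76b1bb165c1b5acc0e

Since enc = pt ⊕ pad, XORing both sides with pt gives pad = pt ⊕ enc.
ca ⊕ 80 = 4a
5b ⊕ 2d = 76
bd ⊕ 0c = b1
73 ⊕ c8 = bb
a0 ⊕ b6 = 16
84 ⊕ d8 = 5c
c6 ⊕ dd = 1b
fb ⊕ a1 = 5a
28 ⊕ e4 = cc
e4 ⊕ ea = 0e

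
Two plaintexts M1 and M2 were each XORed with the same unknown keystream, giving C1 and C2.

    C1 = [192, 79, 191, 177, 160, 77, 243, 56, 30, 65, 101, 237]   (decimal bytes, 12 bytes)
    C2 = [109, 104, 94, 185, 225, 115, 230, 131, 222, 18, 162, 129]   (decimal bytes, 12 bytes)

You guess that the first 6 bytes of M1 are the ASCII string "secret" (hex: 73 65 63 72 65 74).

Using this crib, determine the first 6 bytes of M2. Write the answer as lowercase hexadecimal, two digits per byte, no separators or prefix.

de42827a244a

First, C1 ⊕ C2 = (M1 ⊕ K) ⊕ (M2 ⊕ K) = M1 ⊕ M2, so the key drops out. Then M2 = (M1 ⊕ M2) ⊕ M1 over the first 6 bytes.
byte 0: (c0 xor 6d) xor 73 = ad xor 73 = de
byte 1: (4f xor 68) xor 65 = 27 xor 65 = 42
byte 2: (bf xor 5e) xor 63 = e1 xor 63 = 82
byte 3: (b1 xor b9) xor 72 = 08 xor 72 = 7a
byte 4: (a0 xor e1) xor 65 = 41 xor 65 = 24
byte 5: (4d xor 73) xor 74 = 3e xor 74 = 4a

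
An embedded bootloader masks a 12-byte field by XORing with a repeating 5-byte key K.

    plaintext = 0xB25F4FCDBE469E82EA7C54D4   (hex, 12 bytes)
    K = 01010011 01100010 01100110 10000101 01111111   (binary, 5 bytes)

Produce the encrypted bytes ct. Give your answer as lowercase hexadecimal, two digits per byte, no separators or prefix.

The 5-byte key repeats, so the effective keystream is 53 62 66 85 7f 53 62 66 85 7f 53 62.
byte 0: b2 xor 53 = e1
byte 1: 5f xor 62 = 3d
byte 2: 4f xor 66 = 29
byte 3: cd xor 85 = 48
byte 4: be xor 7f = c1
byte 5: 46 xor 53 = 15
byte 6: 9e xor 62 = fc
byte 7: 82 xor 66 = e4
byte 8: ea xor 85 = 6f
byte 9: 7c xor 7f = 03
byte 10: 54 xor 53 = 07
byte 11: d4 xor 62 = b6

e13d2948c115fce46f0307b6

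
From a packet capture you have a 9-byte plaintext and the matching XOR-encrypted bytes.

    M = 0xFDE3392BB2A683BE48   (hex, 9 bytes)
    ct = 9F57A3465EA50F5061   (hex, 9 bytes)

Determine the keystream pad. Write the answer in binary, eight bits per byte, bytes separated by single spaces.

Since ct = M ⊕ pad, XORing both sides with M gives pad = M ⊕ ct.
fd ⊕ 9f = 62
e3 ⊕ 57 = b4
39 ⊕ a3 = 9a
2b ⊕ 46 = 6d
b2 ⊕ 5e = ec
a6 ⊕ a5 = 03
83 ⊕ 0f = 8c
be ⊕ 50 = ee
48 ⊕ 61 = 29

01100010 10110100 10011010 01101101 11101100 00000011 10001100 11101110 00101001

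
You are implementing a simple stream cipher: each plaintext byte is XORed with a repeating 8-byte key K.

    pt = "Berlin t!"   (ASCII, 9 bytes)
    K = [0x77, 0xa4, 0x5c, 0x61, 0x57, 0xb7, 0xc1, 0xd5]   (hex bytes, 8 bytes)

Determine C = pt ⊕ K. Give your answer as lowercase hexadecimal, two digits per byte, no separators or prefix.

The 8-byte key repeats, so the effective keystream is 77 a4 5c 61 57 b7 c1 d5 77.
byte 0:  66 ^ 119 =  53
byte 1: 101 ^ 164 = 193
byte 2: 114 ^  92 =  46
byte 3: 108 ^  97 =  13
byte 4: 105 ^  87 =  62
byte 5: 110 ^ 183 = 217
byte 6:  32 ^ 193 = 225
byte 7: 116 ^ 213 = 161
byte 8:  33 ^ 119 =  86

35c12e0d3ed9e1a156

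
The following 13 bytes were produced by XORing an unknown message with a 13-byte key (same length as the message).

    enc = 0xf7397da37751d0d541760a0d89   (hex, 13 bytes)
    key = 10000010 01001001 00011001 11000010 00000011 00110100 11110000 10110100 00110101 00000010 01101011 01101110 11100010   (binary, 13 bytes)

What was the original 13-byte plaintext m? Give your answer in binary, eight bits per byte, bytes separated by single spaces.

01110101 01110000 01100100 01100001 01110100 01100101 00100000 01100001 01110100 01110100 01100001 01100011 01101011

f7 XOR 82 = 75
39 XOR 49 = 70
7d XOR 19 = 64
a3 XOR c2 = 61
77 XOR 03 = 74
51 XOR 34 = 65
d0 XOR f0 = 20
d5 XOR b4 = 61
41 XOR 35 = 74
76 XOR 02 = 74
0a XOR 6b = 61
0d XOR 6e = 63
89 XOR e2 = 6b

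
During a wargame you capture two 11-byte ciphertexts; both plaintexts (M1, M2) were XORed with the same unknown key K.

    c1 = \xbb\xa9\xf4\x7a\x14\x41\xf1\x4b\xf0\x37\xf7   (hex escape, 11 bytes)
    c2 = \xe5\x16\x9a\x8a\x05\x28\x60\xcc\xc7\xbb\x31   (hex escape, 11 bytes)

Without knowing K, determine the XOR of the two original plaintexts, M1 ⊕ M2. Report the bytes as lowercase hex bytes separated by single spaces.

5e bf 6e f0 11 69 91 87 37 8c c6

c1 ⊕ c2 = (M1 ⊕ K) ⊕ (M2 ⊕ K) = M1 ⊕ M2 — the shared key cancels under XOR.
bb ⊕ e5 = 5e
a9 ⊕ 16 = bf
f4 ⊕ 9a = 6e
7a ⊕ 8a = f0
14 ⊕ 05 = 11
41 ⊕ 28 = 69
f1 ⊕ 60 = 91
4b ⊕ cc = 87
f0 ⊕ c7 = 37
37 ⊕ bb = 8c
f7 ⊕ 31 = c6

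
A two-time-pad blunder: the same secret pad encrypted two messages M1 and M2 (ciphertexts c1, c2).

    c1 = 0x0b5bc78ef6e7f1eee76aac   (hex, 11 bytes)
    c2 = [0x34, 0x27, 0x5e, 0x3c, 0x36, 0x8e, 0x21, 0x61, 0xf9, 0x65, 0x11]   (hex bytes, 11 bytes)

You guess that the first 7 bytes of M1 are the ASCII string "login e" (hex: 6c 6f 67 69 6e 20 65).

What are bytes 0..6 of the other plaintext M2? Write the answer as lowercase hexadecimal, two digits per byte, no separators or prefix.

First, c1 ⊕ c2 = (M1 ⊕ K) ⊕ (M2 ⊕ K) = M1 ⊕ M2, so the key drops out. Then M2 = (M1 ⊕ M2) ⊕ M1 over the first 7 bytes.
byte 0: (0b XOR 34) XOR 6c = 3f XOR 6c = 53
byte 1: (5b XOR 27) XOR 6f = 7c XOR 6f = 13
byte 2: (c7 XOR 5e) XOR 67 = 99 XOR 67 = fe
byte 3: (8e XOR 3c) XOR 69 = b2 XOR 69 = db
byte 4: (f6 XOR 36) XOR 6e = c0 XOR 6e = ae
byte 5: (e7 XOR 8e) XOR 20 = 69 XOR 20 = 49
byte 6: (f1 XOR 21) XOR 65 = d0 XOR 65 = b5

5313fedbae49b5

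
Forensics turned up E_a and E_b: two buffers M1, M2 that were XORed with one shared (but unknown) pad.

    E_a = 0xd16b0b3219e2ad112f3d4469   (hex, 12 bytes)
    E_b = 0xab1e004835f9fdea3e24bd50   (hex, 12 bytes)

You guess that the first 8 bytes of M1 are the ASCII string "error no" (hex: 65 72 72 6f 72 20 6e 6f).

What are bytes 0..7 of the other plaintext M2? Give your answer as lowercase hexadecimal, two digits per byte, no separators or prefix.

First, E_a ⊕ E_b = (M1 ⊕ K) ⊕ (M2 ⊕ K) = M1 ⊕ M2, so the key drops out. Then M2 = (M1 ⊕ M2) ⊕ M1 over the first 8 bytes.
byte 0: (d1 ^ ab) ^ 65 = 7a ^ 65 = 1f
byte 1: (6b ^ 1e) ^ 72 = 75 ^ 72 = 07
byte 2: (0b ^ 00) ^ 72 = 0b ^ 72 = 79
byte 3: (32 ^ 48) ^ 6f = 7a ^ 6f = 15
byte 4: (19 ^ 35) ^ 72 = 2c ^ 72 = 5e
byte 5: (e2 ^ f9) ^ 20 = 1b ^ 20 = 3b
byte 6: (ad ^ fd) ^ 6e = 50 ^ 6e = 3e
byte 7: (11 ^ ea) ^ 6f = fb ^ 6f = 94

1f0779155e3b3e94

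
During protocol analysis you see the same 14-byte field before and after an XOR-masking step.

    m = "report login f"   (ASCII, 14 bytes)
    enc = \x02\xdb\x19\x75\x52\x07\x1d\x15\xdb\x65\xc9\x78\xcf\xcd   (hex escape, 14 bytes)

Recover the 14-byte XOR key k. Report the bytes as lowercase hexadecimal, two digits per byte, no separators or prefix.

Since enc = m ⊕ k, XORing both sides with m gives k = m ⊕ enc.
byte 0: 114 xor   2 = 112
byte 1: 101 xor 219 = 190
byte 2: 112 xor  25 = 105
byte 3: 111 xor 117 =  26
byte 4: 114 xor  82 =  32
byte 5: 116 xor   7 = 115
byte 6:  32 xor  29 =  61
byte 7: 108 xor  21 = 121
byte 8: 111 xor 219 = 180
byte 9: 103 xor 101 =   2
byte 10: 105 xor 201 = 160
byte 11: 110 xor 120 =  22
byte 12:  32 xor 207 = 239
byte 13: 102 xor 205 = 171

70be691a20733d79b402a016efab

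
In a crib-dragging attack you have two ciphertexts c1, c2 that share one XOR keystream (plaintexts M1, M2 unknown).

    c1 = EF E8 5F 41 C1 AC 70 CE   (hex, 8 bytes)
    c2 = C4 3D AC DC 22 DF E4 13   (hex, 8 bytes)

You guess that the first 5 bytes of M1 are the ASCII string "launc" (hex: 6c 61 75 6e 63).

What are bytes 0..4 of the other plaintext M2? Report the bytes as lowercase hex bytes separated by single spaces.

First, c1 ⊕ c2 = (M1 ⊕ K) ⊕ (M2 ⊕ K) = M1 ⊕ M2, so the key drops out. Then M2 = (M1 ⊕ M2) ⊕ M1 over the first 5 bytes.
byte 0: (ef ⊕ c4) ⊕ 6c = 2b ⊕ 6c = 47
byte 1: (e8 ⊕ 3d) ⊕ 61 = d5 ⊕ 61 = b4
byte 2: (5f ⊕ ac) ⊕ 75 = f3 ⊕ 75 = 86
byte 3: (41 ⊕ dc) ⊕ 6e = 9d ⊕ 6e = f3
byte 4: (c1 ⊕ 22) ⊕ 63 = e3 ⊕ 63 = 80

47 b4 86 f3 80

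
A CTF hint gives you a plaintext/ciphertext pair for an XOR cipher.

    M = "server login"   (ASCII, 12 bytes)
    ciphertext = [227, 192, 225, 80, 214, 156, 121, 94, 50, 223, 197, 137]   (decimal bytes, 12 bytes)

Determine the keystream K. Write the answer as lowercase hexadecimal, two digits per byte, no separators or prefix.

90a59326b3ee59325db8ace7

Since ciphertext = M ⊕ K, XORing both sides with M gives K = M ⊕ ciphertext.
73 ⊕ e3 = 90
65 ⊕ c0 = a5
72 ⊕ e1 = 93
76 ⊕ 50 = 26
65 ⊕ d6 = b3
72 ⊕ 9c = ee
20 ⊕ 79 = 59
6c ⊕ 5e = 32
6f ⊕ 32 = 5d
67 ⊕ df = b8
69 ⊕ c5 = ac
6e ⊕ 89 = e7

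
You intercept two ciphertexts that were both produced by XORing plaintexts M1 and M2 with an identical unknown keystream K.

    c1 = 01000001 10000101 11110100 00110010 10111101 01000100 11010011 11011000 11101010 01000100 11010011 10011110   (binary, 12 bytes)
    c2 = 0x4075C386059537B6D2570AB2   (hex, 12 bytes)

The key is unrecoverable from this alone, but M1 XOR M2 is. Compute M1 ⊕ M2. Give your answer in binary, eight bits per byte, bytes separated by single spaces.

c1 ⊕ c2 = (M1 ⊕ K) ⊕ (M2 ⊕ K) = M1 ⊕ M2 — the shared key cancels under XOR.
byte 0: 01000001 ^ 01000000 = 00000001
byte 1: 10000101 ^ 01110101 = 11110000
byte 2: 11110100 ^ 11000011 = 00110111
byte 3: 00110010 ^ 10000110 = 10110100
byte 4: 10111101 ^ 00000101 = 10111000
byte 5: 01000100 ^ 10010101 = 11010001
byte 6: 11010011 ^ 00110111 = 11100100
byte 7: 11011000 ^ 10110110 = 01101110
byte 8: 11101010 ^ 11010010 = 00111000
byte 9: 01000100 ^ 01010111 = 00010011
byte 10: 11010011 ^ 00001010 = 11011001
byte 11: 10011110 ^ 10110010 = 00101100

00000001 11110000 00110111 10110100 10111000 11010001 11100100 01101110 00111000 00010011 11011001 00101100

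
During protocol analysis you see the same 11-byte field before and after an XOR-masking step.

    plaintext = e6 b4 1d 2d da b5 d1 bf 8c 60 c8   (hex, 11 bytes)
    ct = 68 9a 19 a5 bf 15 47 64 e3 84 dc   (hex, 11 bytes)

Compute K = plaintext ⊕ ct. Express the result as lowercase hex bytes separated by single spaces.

Since ct = plaintext ⊕ K, XORing both sides with plaintext gives K = plaintext ⊕ ct.
byte 0: e6 ^ 68 = 8e
byte 1: b4 ^ 9a = 2e
byte 2: 1d ^ 19 = 04
byte 3: 2d ^ a5 = 88
byte 4: da ^ bf = 65
byte 5: b5 ^ 15 = a0
byte 6: d1 ^ 47 = 96
byte 7: bf ^ 64 = db
byte 8: 8c ^ e3 = 6f
byte 9: 60 ^ 84 = e4
byte 10: c8 ^ dc = 14

8e 2e 04 88 65 a0 96 db 6f e4 14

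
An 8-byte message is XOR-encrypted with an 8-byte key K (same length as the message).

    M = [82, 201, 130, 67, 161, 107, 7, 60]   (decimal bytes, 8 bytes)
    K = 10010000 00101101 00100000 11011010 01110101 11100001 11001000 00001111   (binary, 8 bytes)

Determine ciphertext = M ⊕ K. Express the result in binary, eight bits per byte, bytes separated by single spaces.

11000010 11100100 10100010 10011001 11010100 10001010 11001111 00110011

byte 0: 52 ⊕ 90 = c2
byte 1: c9 ⊕ 2d = e4
byte 2: 82 ⊕ 20 = a2
byte 3: 43 ⊕ da = 99
byte 4: a1 ⊕ 75 = d4
byte 5: 6b ⊕ e1 = 8a
byte 6: 07 ⊕ c8 = cf
byte 7: 3c ⊕ 0f = 33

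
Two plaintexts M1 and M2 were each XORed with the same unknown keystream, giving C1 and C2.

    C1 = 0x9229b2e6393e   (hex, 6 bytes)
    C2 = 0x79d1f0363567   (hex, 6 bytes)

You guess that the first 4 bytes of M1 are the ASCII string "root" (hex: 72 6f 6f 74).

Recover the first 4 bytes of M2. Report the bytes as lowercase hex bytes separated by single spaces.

First, C1 ⊕ C2 = (M1 ⊕ K) ⊕ (M2 ⊕ K) = M1 ⊕ M2, so the key drops out. Then M2 = (M1 ⊕ M2) ⊕ M1 over the first 4 bytes.
byte 0: (92 XOR 79) XOR 72 = eb XOR 72 = 99
byte 1: (29 XOR d1) XOR 6f = f8 XOR 6f = 97
byte 2: (b2 XOR f0) XOR 6f = 42 XOR 6f = 2d
byte 3: (e6 XOR 36) XOR 74 = d0 XOR 74 = a4

99 97 2d a4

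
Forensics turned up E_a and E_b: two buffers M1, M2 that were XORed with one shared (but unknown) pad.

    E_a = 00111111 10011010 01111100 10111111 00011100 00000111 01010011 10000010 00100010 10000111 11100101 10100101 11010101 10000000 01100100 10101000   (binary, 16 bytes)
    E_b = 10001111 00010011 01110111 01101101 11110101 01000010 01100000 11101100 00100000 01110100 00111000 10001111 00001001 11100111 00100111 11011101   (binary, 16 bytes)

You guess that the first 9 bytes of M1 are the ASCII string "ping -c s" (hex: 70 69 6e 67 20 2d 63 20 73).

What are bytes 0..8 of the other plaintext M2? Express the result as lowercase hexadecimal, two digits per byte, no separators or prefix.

First, E_a ⊕ E_b = (M1 ⊕ K) ⊕ (M2 ⊕ K) = M1 ⊕ M2, so the key drops out. Then M2 = (M1 ⊕ M2) ⊕ M1 over the first 9 bytes.
byte 0: (3f XOR 8f) XOR 70 = b0 XOR 70 = c0
byte 1: (9a XOR 13) XOR 69 = 89 XOR 69 = e0
byte 2: (7c XOR 77) XOR 6e = 0b XOR 6e = 65
byte 3: (bf XOR 6d) XOR 67 = d2 XOR 67 = b5
byte 4: (1c XOR f5) XOR 20 = e9 XOR 20 = c9
byte 5: (07 XOR 42) XOR 2d = 45 XOR 2d = 68
byte 6: (53 XOR 60) XOR 63 = 33 XOR 63 = 50
byte 7: (82 XOR ec) XOR 20 = 6e XOR 20 = 4e
byte 8: (22 XOR 20) XOR 73 = 02 XOR 73 = 71

c0e065b5c968504e71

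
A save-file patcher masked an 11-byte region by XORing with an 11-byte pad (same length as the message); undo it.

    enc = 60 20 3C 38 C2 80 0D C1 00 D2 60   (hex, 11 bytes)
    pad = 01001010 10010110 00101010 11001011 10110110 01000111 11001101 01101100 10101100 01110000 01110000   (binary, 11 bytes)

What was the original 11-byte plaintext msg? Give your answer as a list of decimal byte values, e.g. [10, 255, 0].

byte 0: 60 XOR 4a = 2a
byte 1: 20 XOR 96 = b6
byte 2: 3c XOR 2a = 16
byte 3: 38 XOR cb = f3
byte 4: c2 XOR b6 = 74
byte 5: 80 XOR 47 = c7
byte 6: 0d XOR cd = c0
byte 7: c1 XOR 6c = ad
byte 8: 00 XOR ac = ac
byte 9: d2 XOR 70 = a2
byte 10: 60 XOR 70 = 10

[42, 182, 22, 243, 116, 199, 192, 173, 172, 162, 16]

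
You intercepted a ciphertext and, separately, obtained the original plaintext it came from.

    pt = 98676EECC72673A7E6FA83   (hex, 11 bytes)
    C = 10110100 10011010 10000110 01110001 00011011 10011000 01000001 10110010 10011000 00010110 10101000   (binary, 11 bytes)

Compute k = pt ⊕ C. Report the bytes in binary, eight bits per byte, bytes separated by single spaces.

Since C = pt ⊕ k, XORing both sides with pt gives k = pt ⊕ C.
10011000 xor 10110100 = 00101100
01100111 xor 10011010 = 11111101
01101110 xor 10000110 = 11101000
11101100 xor 01110001 = 10011101
11000111 xor 00011011 = 11011100
00100110 xor 10011000 = 10111110
01110011 xor 01000001 = 00110010
10100111 xor 10110010 = 00010101
11100110 xor 10011000 = 01111110
11111010 xor 00010110 = 11101100
10000011 xor 10101000 = 00101011

00101100 11111101 11101000 10011101 11011100 10111110 00110010 00010101 01111110 11101100 00101011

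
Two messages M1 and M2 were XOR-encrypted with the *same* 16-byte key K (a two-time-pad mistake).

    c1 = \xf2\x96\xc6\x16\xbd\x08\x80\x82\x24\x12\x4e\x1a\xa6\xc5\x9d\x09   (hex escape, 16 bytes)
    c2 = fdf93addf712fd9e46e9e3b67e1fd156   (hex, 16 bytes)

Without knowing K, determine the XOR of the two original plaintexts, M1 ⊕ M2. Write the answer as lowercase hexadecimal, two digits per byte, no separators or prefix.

c1 ⊕ c2 = (M1 ⊕ K) ⊕ (M2 ⊕ K) = M1 ⊕ M2 — the shared key cancels under XOR.
byte 0: 11110010 ^ 11111101 = 00001111
byte 1: 10010110 ^ 11111001 = 01101111
byte 2: 11000110 ^ 00111010 = 11111100
byte 3: 00010110 ^ 11011101 = 11001011
byte 4: 10111101 ^ 11110111 = 01001010
byte 5: 00001000 ^ 00010010 = 00011010
byte 6: 10000000 ^ 11111101 = 01111101
byte 7: 10000010 ^ 10011110 = 00011100
byte 8: 00100100 ^ 01000110 = 01100010
byte 9: 00010010 ^ 11101001 = 11111011
byte 10: 01001110 ^ 11100011 = 10101101
byte 11: 00011010 ^ 10110110 = 10101100
byte 12: 10100110 ^ 01111110 = 11011000
byte 13: 11000101 ^ 00011111 = 11011010
byte 14: 10011101 ^ 11010001 = 01001100
byte 15: 00001001 ^ 01010110 = 01011111

0f6ffccb4a1a7d1c62fbadacd8da4c5f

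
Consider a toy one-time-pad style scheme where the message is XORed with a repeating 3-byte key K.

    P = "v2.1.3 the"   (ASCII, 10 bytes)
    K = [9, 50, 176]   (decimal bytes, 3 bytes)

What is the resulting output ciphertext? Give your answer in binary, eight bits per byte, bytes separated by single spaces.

The 3-byte key repeats, so the effective keystream is 09 32 b0 09 32 b0 09 32 b0 09.
byte 0: 01110110 XOR 00001001 = 01111111
byte 1: 00110010 XOR 00110010 = 00000000
byte 2: 00101110 XOR 10110000 = 10011110
byte 3: 00110001 XOR 00001001 = 00111000
byte 4: 00101110 XOR 00110010 = 00011100
byte 5: 00110011 XOR 10110000 = 10000011
byte 6: 00100000 XOR 00001001 = 00101001
byte 7: 01110100 XOR 00110010 = 01000110
byte 8: 01101000 XOR 10110000 = 11011000
byte 9: 01100101 XOR 00001001 = 01101100

01111111 00000000 10011110 00111000 00011100 10000011 00101001 01000110 11011000 01101100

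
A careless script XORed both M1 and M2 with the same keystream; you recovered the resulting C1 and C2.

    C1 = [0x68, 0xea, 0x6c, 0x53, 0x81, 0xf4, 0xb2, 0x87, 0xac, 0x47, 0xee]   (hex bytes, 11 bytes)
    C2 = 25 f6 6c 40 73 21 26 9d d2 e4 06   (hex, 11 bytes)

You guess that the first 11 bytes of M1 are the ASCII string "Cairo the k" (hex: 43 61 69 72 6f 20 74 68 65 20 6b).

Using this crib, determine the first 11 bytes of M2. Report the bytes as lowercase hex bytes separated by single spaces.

First, C1 ⊕ C2 = (M1 ⊕ K) ⊕ (M2 ⊕ K) = M1 ⊕ M2, so the key drops out. Then M2 = (M1 ⊕ M2) ⊕ M1 over the first 11 bytes.
byte 0: (68 XOR 25) XOR 43 = 4d XOR 43 = 0e
byte 1: (ea XOR f6) XOR 61 = 1c XOR 61 = 7d
byte 2: (6c XOR 6c) XOR 69 = 00 XOR 69 = 69
byte 3: (53 XOR 40) XOR 72 = 13 XOR 72 = 61
byte 4: (81 XOR 73) XOR 6f = f2 XOR 6f = 9d
byte 5: (f4 XOR 21) XOR 20 = d5 XOR 20 = f5
byte 6: (b2 XOR 26) XOR 74 = 94 XOR 74 = e0
byte 7: (87 XOR 9d) XOR 68 = 1a XOR 68 = 72
byte 8: (ac XOR d2) XOR 65 = 7e XOR 65 = 1b
byte 9: (47 XOR e4) XOR 20 = a3 XOR 20 = 83
byte 10: (ee XOR 06) XOR 6b = e8 XOR 6b = 83

0e 7d 69 61 9d f5 e0 72 1b 83 83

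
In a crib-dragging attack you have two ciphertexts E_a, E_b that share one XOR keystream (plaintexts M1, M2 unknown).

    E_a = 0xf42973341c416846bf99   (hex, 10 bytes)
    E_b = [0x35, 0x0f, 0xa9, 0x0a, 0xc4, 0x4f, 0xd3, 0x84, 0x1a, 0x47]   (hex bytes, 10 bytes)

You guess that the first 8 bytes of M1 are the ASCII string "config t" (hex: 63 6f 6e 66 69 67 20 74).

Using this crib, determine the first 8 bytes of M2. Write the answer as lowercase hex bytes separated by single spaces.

First, E_a ⊕ E_b = (M1 ⊕ K) ⊕ (M2 ⊕ K) = M1 ⊕ M2, so the key drops out. Then M2 = (M1 ⊕ M2) ⊕ M1 over the first 8 bytes.
byte 0: (f4 ^ 35) ^ 63 = c1 ^ 63 = a2
byte 1: (29 ^ 0f) ^ 6f = 26 ^ 6f = 49
byte 2: (73 ^ a9) ^ 6e = da ^ 6e = b4
byte 3: (34 ^ 0a) ^ 66 = 3e ^ 66 = 58
byte 4: (1c ^ c4) ^ 69 = d8 ^ 69 = b1
byte 5: (41 ^ 4f) ^ 67 = 0e ^ 67 = 69
byte 6: (68 ^ d3) ^ 20 = bb ^ 20 = 9b
byte 7: (46 ^ 84) ^ 74 = c2 ^ 74 = b6

a2 49 b4 58 b1 69 9b b6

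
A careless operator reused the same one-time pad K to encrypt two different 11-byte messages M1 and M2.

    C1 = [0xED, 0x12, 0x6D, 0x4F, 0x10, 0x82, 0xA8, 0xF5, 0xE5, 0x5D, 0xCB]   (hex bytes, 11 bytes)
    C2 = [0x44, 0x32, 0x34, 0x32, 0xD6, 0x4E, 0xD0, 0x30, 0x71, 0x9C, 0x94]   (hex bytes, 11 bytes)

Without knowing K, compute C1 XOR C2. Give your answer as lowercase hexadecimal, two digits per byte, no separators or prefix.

C1 ⊕ C2 = (M1 ⊕ K) ⊕ (M2 ⊕ K) = M1 ⊕ M2 — the shared key cancels under XOR.
byte 0: ed ^ 44 = a9
byte 1: 12 ^ 32 = 20
byte 2: 6d ^ 34 = 59
byte 3: 4f ^ 32 = 7d
byte 4: 10 ^ d6 = c6
byte 5: 82 ^ 4e = cc
byte 6: a8 ^ d0 = 78
byte 7: f5 ^ 30 = c5
byte 8: e5 ^ 71 = 94
byte 9: 5d ^ 9c = c1
byte 10: cb ^ 94 = 5f

a920597dc6cc78c594c15f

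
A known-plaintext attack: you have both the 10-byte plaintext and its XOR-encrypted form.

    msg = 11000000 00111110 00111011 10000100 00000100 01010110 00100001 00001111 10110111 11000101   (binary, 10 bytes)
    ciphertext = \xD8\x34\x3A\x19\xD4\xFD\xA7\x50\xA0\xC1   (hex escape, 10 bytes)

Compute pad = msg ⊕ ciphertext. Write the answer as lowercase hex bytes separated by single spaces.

18 0a 01 9d d0 ab 86 5f 17 04

Since ciphertext = msg ⊕ pad, XORing both sides with msg gives pad = msg ⊕ ciphertext.
byte 0: c0 ⊕ d8 = 18
byte 1: 3e ⊕ 34 = 0a
byte 2: 3b ⊕ 3a = 01
byte 3: 84 ⊕ 19 = 9d
byte 4: 04 ⊕ d4 = d0
byte 5: 56 ⊕ fd = ab
byte 6: 21 ⊕ a7 = 86
byte 7: 0f ⊕ 50 = 5f
byte 8: b7 ⊕ a0 = 17
byte 9: c5 ⊕ c1 = 04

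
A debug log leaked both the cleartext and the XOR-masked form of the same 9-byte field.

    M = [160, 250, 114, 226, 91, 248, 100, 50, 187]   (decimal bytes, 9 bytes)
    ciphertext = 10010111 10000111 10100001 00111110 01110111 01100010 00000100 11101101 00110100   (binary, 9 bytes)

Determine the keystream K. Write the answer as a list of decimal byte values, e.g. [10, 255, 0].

Since ciphertext = M ⊕ K, XORing both sides with M gives K = M ⊕ ciphertext.
a0 XOR 97 = 37
fa XOR 87 = 7d
72 XOR a1 = d3
e2 XOR 3e = dc
5b XOR 77 = 2c
f8 XOR 62 = 9a
64 XOR 04 = 60
32 XOR ed = df
bb XOR 34 = 8f

[55, 125, 211, 220, 44, 154, 96, 223, 143]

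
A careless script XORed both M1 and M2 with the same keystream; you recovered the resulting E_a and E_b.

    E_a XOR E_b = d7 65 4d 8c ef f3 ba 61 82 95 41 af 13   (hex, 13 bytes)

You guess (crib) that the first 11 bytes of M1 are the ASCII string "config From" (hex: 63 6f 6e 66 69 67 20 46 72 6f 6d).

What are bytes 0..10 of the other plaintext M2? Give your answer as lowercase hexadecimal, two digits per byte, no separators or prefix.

b40a23ea86949a27f0fa2c

Since E_a ⊕ E_b = M1 ⊕ M2, XORing with the guessed M1 bytes yields the corresponding M2 bytes: M2 = (E_a ⊕ E_b) ⊕ M1.
byte 0: d7 ^ 63 = b4
byte 1: 65 ^ 6f = 0a
byte 2: 4d ^ 6e = 23
byte 3: 8c ^ 66 = ea
byte 4: ef ^ 69 = 86
byte 5: f3 ^ 67 = 94
byte 6: ba ^ 20 = 9a
byte 7: 61 ^ 46 = 27
byte 8: 82 ^ 72 = f0
byte 9: 95 ^ 6f = fa
byte 10: 41 ^ 6d = 2c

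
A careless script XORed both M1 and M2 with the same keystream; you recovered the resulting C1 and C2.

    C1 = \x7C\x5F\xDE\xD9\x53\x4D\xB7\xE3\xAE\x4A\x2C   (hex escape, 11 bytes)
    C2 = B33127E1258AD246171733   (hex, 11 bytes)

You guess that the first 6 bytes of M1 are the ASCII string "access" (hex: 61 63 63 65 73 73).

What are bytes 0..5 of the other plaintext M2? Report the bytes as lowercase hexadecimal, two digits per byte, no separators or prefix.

ae0d9a5d05b4

First, C1 ⊕ C2 = (M1 ⊕ K) ⊕ (M2 ⊕ K) = M1 ⊕ M2, so the key drops out. Then M2 = (M1 ⊕ M2) ⊕ M1 over the first 6 bytes.
byte 0: (7c ^ b3) ^ 61 = cf ^ 61 = ae
byte 1: (5f ^ 31) ^ 63 = 6e ^ 63 = 0d
byte 2: (de ^ 27) ^ 63 = f9 ^ 63 = 9a
byte 3: (d9 ^ e1) ^ 65 = 38 ^ 65 = 5d
byte 4: (53 ^ 25) ^ 73 = 76 ^ 73 = 05
byte 5: (4d ^ 8a) ^ 73 = c7 ^ 73 = b4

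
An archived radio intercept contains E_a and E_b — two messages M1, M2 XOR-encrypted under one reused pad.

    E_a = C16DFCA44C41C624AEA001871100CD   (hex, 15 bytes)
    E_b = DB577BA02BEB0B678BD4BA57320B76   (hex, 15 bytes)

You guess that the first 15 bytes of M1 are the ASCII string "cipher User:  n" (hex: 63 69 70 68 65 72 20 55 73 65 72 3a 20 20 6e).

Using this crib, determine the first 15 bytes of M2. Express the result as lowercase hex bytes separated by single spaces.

79 53 f7 6c 02 d8 ed 16 56 11 c9 ea 03 2b d5

First, E_a ⊕ E_b = (M1 ⊕ K) ⊕ (M2 ⊕ K) = M1 ⊕ M2, so the key drops out. Then M2 = (M1 ⊕ M2) ⊕ M1 over the first 15 bytes.
byte 0: (c1 ^ db) ^ 63 = 1a ^ 63 = 79
byte 1: (6d ^ 57) ^ 69 = 3a ^ 69 = 53
byte 2: (fc ^ 7b) ^ 70 = 87 ^ 70 = f7
byte 3: (a4 ^ a0) ^ 68 = 04 ^ 68 = 6c
byte 4: (4c ^ 2b) ^ 65 = 67 ^ 65 = 02
byte 5: (41 ^ eb) ^ 72 = aa ^ 72 = d8
byte 6: (c6 ^ 0b) ^ 20 = cd ^ 20 = ed
byte 7: (24 ^ 67) ^ 55 = 43 ^ 55 = 16
byte 8: (ae ^ 8b) ^ 73 = 25 ^ 73 = 56
byte 9: (a0 ^ d4) ^ 65 = 74 ^ 65 = 11
byte 10: (01 ^ ba) ^ 72 = bb ^ 72 = c9
byte 11: (87 ^ 57) ^ 3a = d0 ^ 3a = ea
byte 12: (11 ^ 32) ^ 20 = 23 ^ 20 = 03
byte 13: (00 ^ 0b) ^ 20 = 0b ^ 20 = 2b
byte 14: (cd ^ 76) ^ 6e = bb ^ 6e = d5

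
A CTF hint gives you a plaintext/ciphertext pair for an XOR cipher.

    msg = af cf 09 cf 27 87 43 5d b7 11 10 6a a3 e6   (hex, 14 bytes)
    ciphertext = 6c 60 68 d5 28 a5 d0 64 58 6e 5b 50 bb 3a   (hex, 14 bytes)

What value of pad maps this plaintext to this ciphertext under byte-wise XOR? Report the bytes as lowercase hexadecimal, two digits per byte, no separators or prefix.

Since ciphertext = msg ⊕ pad, XORing both sides with msg gives pad = msg ⊕ ciphertext.
af ⊕ 6c = c3
cf ⊕ 60 = af
09 ⊕ 68 = 61
cf ⊕ d5 = 1a
27 ⊕ 28 = 0f
87 ⊕ a5 = 22
43 ⊕ d0 = 93
5d ⊕ 64 = 39
b7 ⊕ 58 = ef
11 ⊕ 6e = 7f
10 ⊕ 5b = 4b
6a ⊕ 50 = 3a
a3 ⊕ bb = 18
e6 ⊕ 3a = dc

c3af611a0f229339ef7f4b3a18dc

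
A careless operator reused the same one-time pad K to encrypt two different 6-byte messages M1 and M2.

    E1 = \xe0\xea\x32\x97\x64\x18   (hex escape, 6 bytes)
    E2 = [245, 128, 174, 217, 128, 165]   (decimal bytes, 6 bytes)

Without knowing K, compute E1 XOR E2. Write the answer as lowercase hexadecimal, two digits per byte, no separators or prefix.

E1 ⊕ E2 = (M1 ⊕ K) ⊕ (M2 ⊕ K) = M1 ⊕ M2 — the shared key cancels under XOR.
byte 0: 224 ⊕ 245 =  21
byte 1: 234 ⊕ 128 = 106
byte 2:  50 ⊕ 174 = 156
byte 3: 151 ⊕ 217 =  78
byte 4: 100 ⊕ 128 = 228
byte 5:  24 ⊕ 165 = 189

156a9c4ee4bd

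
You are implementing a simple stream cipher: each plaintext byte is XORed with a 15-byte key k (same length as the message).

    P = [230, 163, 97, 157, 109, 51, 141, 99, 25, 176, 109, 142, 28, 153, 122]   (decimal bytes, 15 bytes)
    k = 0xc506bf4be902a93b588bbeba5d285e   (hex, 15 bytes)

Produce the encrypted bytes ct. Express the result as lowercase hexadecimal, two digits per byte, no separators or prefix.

XOR is its own inverse, so applying the key byte-wise gives the result directly.
e6 ^ c5 = 23
a3 ^ 06 = a5
61 ^ bf = de
9d ^ 4b = d6
6d ^ e9 = 84
33 ^ 02 = 31
8d ^ a9 = 24
63 ^ 3b = 58
19 ^ 58 = 41
b0 ^ 8b = 3b
6d ^ be = d3
8e ^ ba = 34
1c ^ 5d = 41
99 ^ 28 = b1
7a ^ 5e = 24

23a5ded684312458413bd33441b124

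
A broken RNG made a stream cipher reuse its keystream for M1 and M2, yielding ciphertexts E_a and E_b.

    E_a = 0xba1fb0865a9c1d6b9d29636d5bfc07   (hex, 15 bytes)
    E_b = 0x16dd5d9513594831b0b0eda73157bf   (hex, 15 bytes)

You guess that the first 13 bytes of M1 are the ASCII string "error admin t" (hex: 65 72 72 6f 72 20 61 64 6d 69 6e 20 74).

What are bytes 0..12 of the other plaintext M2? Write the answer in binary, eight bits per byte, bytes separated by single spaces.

First, E_a ⊕ E_b = (M1 ⊕ K) ⊕ (M2 ⊕ K) = M1 ⊕ M2, so the key drops out. Then M2 = (M1 ⊕ M2) ⊕ M1 over the first 13 bytes.
byte 0: (ba xor 16) xor 65 = ac xor 65 = c9
byte 1: (1f xor dd) xor 72 = c2 xor 72 = b0
byte 2: (b0 xor 5d) xor 72 = ed xor 72 = 9f
byte 3: (86 xor 95) xor 6f = 13 xor 6f = 7c
byte 4: (5a xor 13) xor 72 = 49 xor 72 = 3b
byte 5: (9c xor 59) xor 20 = c5 xor 20 = e5
byte 6: (1d xor 48) xor 61 = 55 xor 61 = 34
byte 7: (6b xor 31) xor 64 = 5a xor 64 = 3e
byte 8: (9d xor b0) xor 6d = 2d xor 6d = 40
byte 9: (29 xor b0) xor 69 = 99 xor 69 = f0
byte 10: (63 xor ed) xor 6e = 8e xor 6e = e0
byte 11: (6d xor a7) xor 20 = ca xor 20 = ea
byte 12: (5b xor 31) xor 74 = 6a xor 74 = 1e

11001001 10110000 10011111 01111100 00111011 11100101 00110100 00111110 01000000 11110000 11100000 11101010 00011110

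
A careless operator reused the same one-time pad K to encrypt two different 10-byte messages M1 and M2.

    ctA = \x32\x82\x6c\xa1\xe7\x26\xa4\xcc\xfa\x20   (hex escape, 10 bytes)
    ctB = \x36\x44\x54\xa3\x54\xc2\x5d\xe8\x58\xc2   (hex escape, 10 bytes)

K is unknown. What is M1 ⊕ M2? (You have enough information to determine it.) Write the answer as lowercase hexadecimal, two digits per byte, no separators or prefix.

ctA ⊕ ctB = (M1 ⊕ K) ⊕ (M2 ⊕ K) = M1 ⊕ M2 — the shared key cancels under XOR.
byte 0: 00110010 ^ 00110110 = 00000100
byte 1: 10000010 ^ 01000100 = 11000110
byte 2: 01101100 ^ 01010100 = 00111000
byte 3: 10100001 ^ 10100011 = 00000010
byte 4: 11100111 ^ 01010100 = 10110011
byte 5: 00100110 ^ 11000010 = 11100100
byte 6: 10100100 ^ 01011101 = 11111001
byte 7: 11001100 ^ 11101000 = 00100100
byte 8: 11111010 ^ 01011000 = 10100010
byte 9: 00100000 ^ 11000010 = 11100010

04c63802b3e4f924a2e2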